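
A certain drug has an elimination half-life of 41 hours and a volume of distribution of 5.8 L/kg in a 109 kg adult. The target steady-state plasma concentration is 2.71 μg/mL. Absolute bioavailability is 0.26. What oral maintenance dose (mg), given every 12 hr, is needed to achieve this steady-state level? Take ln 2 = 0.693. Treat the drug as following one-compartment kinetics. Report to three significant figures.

Total Vd = 5.8 × 109 = 632.2 L
k = 0.693/41 = 0.01690 h⁻¹, so CL = k·Vd = 0.01690 × 632.2 = 10.68 L/h
D = CL × Css × τ / F = 10.68 × 2.71 × 12 / 0.26 = 1336 mg

1340 mg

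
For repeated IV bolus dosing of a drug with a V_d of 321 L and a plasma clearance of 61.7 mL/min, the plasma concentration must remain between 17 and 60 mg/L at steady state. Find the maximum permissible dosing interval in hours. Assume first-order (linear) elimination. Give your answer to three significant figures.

109 h

CL = 61.7 mL/min × 60/1000 = 3.702 L/h
k = CL / Vd = 3.702 / 321.0 = 0.01153 h⁻¹
Between IV bolus doses, concentration decays as C = C₀·e^(−kτ), so C_peak/C_trough = e^(kτ).
τ_max = ln(C_peak/C_trough) / k = ln(60/17) / 0.01153 = 1.261 / 0.01153 = 109.4 h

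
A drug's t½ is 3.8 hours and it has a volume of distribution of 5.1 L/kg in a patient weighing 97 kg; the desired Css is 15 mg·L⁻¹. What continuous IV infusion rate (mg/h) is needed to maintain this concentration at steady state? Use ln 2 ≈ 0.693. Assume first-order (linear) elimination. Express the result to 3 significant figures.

Vd(total) = 97 kg × 5.1 L/kg = 494.7 L
CL = 0.693 × Vd / t½ = 0.693 × 494.7 / 3.8 = 90.22 L/h
Infusion rate = CL × Css = 90.22 × 15 = 1353 mg/h

1350 mg/h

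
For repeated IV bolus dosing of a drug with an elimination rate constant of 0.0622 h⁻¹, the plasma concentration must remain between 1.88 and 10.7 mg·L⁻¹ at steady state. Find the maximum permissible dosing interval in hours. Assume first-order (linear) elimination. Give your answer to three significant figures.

Between IV bolus doses, concentration decays as C = C₀·e^(−kτ), so C_peak/C_trough = e^(kτ).
τ_max = ln(C_peak/C_trough) / k = ln(10.7/1.88) / 0.06220 = 1.739 / 0.06220 = 27.96 h

28.0 h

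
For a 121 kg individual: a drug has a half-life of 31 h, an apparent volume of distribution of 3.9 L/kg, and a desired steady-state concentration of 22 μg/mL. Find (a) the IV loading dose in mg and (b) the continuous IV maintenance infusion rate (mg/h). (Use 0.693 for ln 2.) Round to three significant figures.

(a) 10400 mg; (b) 232 mg/h

Vd(total) = 121 kg × 3.9 L/kg = 471.9 L
LD = Vd × C = 471.9 × 22 = 10380 mg
CL = 0.693 × Vd / t½ = 0.693 × 471.9 / 31 = 10.55 L/h
Infusion rate = CL × Css = 10.55 × 22 = 232.1 mg/h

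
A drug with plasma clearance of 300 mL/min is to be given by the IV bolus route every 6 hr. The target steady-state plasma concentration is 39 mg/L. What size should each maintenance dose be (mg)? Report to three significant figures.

4210 mg

CL = 300 mL/min × 60/1000 = 18.00 L/h
D = CL × Css × τ = 18.00 × 39 × 6 = 4212 mg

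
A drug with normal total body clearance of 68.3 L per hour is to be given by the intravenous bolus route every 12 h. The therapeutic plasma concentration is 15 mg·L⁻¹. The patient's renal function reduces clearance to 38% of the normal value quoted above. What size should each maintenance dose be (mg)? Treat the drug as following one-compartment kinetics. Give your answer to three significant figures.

4670 mg

Patient clearance = 0.38 × 68.30 = 25.95 L/h
At steady state, dose per interval replaces the amount cleared in that interval: D/τ = CL·Css.
D = CL × Css × τ = 25.95 × 15 × 12 = 4671 mg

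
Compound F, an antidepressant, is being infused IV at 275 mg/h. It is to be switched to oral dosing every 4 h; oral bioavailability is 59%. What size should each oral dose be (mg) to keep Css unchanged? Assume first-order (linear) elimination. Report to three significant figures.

To maintain the same Css, the systemic dosing rate must be unchanged: F·D/τ = infusion rate.
D = rate × τ / F = 275 × 4 / 0.59 = 1864 mg

1860 mg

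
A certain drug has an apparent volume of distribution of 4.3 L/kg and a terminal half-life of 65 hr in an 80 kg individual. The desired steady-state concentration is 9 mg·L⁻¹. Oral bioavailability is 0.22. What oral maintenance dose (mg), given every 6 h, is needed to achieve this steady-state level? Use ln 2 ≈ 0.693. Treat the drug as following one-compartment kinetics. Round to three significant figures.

Total Vd = 4.3 × 80 = 344.0 L
CL = 0.693 × Vd / t½ = 0.693 × 344.0 / 65 = 3.668 L/h
D = CL × Css × τ / F = 3.668 × 9 × 6 / 0.22 = 900.3 mg

900 mg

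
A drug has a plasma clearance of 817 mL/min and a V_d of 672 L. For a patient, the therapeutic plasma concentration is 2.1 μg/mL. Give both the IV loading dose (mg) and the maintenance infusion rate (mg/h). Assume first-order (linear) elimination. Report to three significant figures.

(a) 1410 mg; (b) 103 mg/h

Loading: fill Vd to C_target → 672.0 L × 2.1 mg/L = 1411 mg
CL = 817 mL/min = 817 × 0.06 = 49.02 L/h
Infusion rate = 49.02 L/h × 2.1 mg/L = 102.9 mg/h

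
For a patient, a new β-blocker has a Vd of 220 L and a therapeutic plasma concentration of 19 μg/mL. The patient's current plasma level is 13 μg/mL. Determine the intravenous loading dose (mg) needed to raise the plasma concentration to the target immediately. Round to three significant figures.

1320 mg

Concentration deficit ΔC = 19 − 13 = 6.000 mg/L
LD = Vd × ΔC = 220.0 × 6.000 = 1320 mg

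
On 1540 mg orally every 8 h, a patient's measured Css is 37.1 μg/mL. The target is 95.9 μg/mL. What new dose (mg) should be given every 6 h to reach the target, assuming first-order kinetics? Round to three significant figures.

With linear kinetics, Css is proportional to dose rate (D/τ) at fixed clearance.
D₂ = D₁ × (Css,target / Css,current) × (τ₂/τ₁) = 1540 × (95.9/37.1) × (6/8) = 2986 mg

2990 mg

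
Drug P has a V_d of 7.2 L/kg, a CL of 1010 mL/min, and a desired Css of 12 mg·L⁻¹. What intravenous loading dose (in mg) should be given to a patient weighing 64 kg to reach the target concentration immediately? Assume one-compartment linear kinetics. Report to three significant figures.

Vd(total) = 64 kg × 7.2 L/kg = 460.8 L
Loading dose depends on Vd (not clearance): it fills the distribution volume.
LD = Vd × C = 460.8 × 12.00 = 5530 mg

5530 mg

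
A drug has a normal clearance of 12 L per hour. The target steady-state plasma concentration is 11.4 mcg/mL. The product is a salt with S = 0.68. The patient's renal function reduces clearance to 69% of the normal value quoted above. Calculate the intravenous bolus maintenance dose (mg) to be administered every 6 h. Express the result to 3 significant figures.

833 mg

Patient clearance = 0.69 × 12.00 = 8.280 L/h
At steady state, dose per interval replaces the amount cleared in that interval: S·D/τ = CL·Css.
D = CL × Css × τ / S = 8.280 × 11.4 × 6 / 0.68 = 832.9 mg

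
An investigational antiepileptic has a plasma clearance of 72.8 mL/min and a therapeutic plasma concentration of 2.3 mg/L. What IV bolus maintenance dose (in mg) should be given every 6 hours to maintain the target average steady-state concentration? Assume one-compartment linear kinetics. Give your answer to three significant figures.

60.3 mg

CL = 72.8 mL/min × 60/1000 = 4.368 L/h
At steady state, dose per interval replaces the amount cleared in that interval: D/τ = CL·Css.
D = CL × Css × τ = 4.368 × 2.3 × 6 = 60.28 mg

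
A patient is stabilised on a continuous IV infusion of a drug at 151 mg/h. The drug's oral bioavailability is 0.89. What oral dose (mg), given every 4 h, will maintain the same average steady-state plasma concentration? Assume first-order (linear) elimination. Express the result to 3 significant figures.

To maintain the same Css, the systemic dosing rate must be unchanged: F·D/τ = infusion rate.
D = rate × τ / F = 151 × 4 / 0.89 = 678.7 mg

679 mg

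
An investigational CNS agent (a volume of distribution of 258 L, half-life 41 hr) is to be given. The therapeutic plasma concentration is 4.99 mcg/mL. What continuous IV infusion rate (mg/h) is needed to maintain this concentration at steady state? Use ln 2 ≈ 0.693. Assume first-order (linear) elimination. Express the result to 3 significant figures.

21.8 mg/h

CL = ln 2 · Vd / t½ = 0.693 × 258.0 / 41 = 4.361 L/h
Infusion rate = CL × Css = 4.361 × 4.99 = 21.76 mg/h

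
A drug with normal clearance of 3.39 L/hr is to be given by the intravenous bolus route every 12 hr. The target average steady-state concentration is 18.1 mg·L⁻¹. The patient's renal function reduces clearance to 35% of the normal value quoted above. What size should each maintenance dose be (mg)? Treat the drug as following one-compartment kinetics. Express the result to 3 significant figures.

Patient clearance = 0.35 × 3.390 = 1.187 L/h
At steady state, dose per interval replaces the amount cleared in that interval: D/τ = CL·Css.
D = CL × Css × τ = 1.187 × 18.1 × 12 = 257.8 mg

258 mg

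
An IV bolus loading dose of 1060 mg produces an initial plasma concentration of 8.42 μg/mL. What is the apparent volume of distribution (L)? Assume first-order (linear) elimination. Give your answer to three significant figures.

Immediately after an IV bolus, C₀ = Dose / Vd, so Vd = Dose / C₀.
Vd = 1060 / 8.42 = 125.9 L

126 L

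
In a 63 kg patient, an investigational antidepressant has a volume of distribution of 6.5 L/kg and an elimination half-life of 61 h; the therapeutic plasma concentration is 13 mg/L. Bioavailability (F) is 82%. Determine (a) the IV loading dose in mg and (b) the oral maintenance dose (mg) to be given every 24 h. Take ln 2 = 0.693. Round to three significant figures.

Total Vd = 6.5 × 63 = 409.5 L
LD = Vd × C = 409.5 × 13 = 5324 mg
CL = 0.693 × Vd / t½ = 0.693 × 409.5 / 61 = 4.652 L/h
D = CL × Css × τ / F = 4.652 × 13 × 24 / 0.82 = 1770 mg

(a) 5320 mg; (b) 1770 mg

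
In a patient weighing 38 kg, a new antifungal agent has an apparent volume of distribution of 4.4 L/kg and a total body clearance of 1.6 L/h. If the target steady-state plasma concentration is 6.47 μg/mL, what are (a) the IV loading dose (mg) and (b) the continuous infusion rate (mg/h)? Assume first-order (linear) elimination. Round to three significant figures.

Vd(total) = 38 kg × 4.4 L/kg = 167.2 L
LD = Vd · C_target = 167.2 × 6.47 = 1082 mg
Maintenance infusion rate = CL × Css = 1.600 × 6.47 = 10.35 mg/h

(a) 1080 mg; (b) 10.4 mg/h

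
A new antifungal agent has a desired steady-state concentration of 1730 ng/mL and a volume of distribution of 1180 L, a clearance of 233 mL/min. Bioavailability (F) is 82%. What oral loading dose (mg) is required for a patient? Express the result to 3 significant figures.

C = 1730 ng/mL = 1.730 mg/L
LD = Vd × C / F = 1180 × 1.730 / 0.82 = 2490 mg

2490 mg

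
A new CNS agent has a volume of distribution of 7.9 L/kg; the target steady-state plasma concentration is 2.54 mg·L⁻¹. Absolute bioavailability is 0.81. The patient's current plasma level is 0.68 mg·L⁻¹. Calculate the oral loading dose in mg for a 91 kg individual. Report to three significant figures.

1650 mg

Total Vd = 7.9 × 91 = 718.9 L
The loading dose fills Vd to the target concentration.
Concentration deficit ΔC = 2.54 − 0.68 = 1.860 mg/L
LD = Vd × ΔC / F = 718.9 × 1.860 / 0.81 = 1651 mg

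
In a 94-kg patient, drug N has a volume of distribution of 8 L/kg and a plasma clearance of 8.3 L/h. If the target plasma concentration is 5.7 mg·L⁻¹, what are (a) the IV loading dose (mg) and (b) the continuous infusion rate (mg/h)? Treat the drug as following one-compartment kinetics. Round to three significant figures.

Vd = 8 L/kg × 94 kg = 752.0 L
Loading: fill Vd to C_target → 752.0 L × 5.7 mg/L = 4286 mg
Maintenance infusion rate = CL × Css = 8.300 × 5.7 = 47.31 mg/h

(a) 4290 mg; (b) 47.3 mg/h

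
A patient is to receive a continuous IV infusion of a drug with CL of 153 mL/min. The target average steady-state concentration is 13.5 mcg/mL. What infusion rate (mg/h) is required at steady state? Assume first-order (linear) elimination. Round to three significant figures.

124 mg/h

CL = 153 mL/min × 60/1000 = 9.180 L/h
At steady state, infusion rate equals elimination rate: rate in = CL × Css.
Infusion rate = CL · Css = 9.180 L/h × 13.5 mg/L = 123.9 mg/h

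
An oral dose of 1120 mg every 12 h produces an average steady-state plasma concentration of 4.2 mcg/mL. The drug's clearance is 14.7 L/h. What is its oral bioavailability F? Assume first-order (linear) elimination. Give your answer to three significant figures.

F·D/τ = CL·Css at steady state → F = CL·Css·τ / D.
F = 14.7 × 4.2 × 12 / 1120 = 0.662

0.662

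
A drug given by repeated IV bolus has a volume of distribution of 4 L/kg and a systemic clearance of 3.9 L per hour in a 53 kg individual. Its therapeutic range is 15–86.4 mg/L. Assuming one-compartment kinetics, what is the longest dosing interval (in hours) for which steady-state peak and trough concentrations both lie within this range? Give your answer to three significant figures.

95.2 h

Vd(total) = 53 kg × 4 L/kg = 212.0 L
k = CL / Vd = 3.900 / 212.0 = 0.01840 h⁻¹
Between IV bolus doses, concentration decays as C = C₀·e^(−kτ), so C_peak/C_trough = e^(kτ).
τ_max = ln(C_peak/C_trough) / k = ln(86.4/15) / 0.01840 = 1.751 / 0.01840 = 95.16 h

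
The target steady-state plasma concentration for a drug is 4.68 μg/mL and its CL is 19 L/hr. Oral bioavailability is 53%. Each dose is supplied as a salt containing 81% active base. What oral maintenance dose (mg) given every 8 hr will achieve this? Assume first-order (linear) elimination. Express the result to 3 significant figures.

1660 mg

At steady state, dose per interval replaces the amount cleared in that interval: F·S·D/τ = CL·Css.
D = CL × Css × τ / F / S = 19.00 × 4.68 × 8 / 0.53 / 0.81 = 1657 mg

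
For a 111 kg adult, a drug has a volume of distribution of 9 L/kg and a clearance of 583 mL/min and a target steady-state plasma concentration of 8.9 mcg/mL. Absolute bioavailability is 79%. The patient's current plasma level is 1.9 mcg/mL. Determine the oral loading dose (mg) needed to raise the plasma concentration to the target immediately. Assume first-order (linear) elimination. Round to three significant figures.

8850 mg

Total Vd = 9 × 111 = 999.0 L
The loading dose fills Vd to the target concentration; clearance is irrelevant here.
Concentration deficit ΔC = 8.9 − 1.9 = 7.000 mg/L
LD = Vd × ΔC / F = 999.0 × 7.000 / 0.79 = 8852 mg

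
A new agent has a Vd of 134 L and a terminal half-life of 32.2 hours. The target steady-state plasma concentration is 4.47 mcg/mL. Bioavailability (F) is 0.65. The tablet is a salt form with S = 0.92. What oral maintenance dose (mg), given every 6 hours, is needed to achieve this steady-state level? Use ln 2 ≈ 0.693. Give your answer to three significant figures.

129 mg

CL = 0.693 × Vd / t½ = 0.693 × 134.0 / 32.2 = 2.884 L/h
D = CL × Css × τ / F / S = 2.884 × 4.47 × 6 / 0.65 / 0.92 = 129.3 mg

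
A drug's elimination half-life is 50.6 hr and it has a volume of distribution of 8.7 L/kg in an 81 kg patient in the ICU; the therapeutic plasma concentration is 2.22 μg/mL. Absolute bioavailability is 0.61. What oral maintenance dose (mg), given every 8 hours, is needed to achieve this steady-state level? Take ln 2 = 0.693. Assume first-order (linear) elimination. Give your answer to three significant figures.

Total Vd = 8.7 × 81 = 704.7 L
CL = ln 2 · Vd / t½ = 0.693 × 704.7 / 50.6 = 9.651 L/h
D = CL × Css × τ / F = 9.651 × 2.22 × 8 / 0.61 = 281.0 mg

281 mg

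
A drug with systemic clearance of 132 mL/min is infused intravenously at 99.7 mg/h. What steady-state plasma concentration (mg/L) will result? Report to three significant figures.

12.6 mg/L

Convert clearance: 132 mL/min × 60 min/h ÷ 1000 mL/L = 7.920 L/h
Css = rate / CL = 99.7 / 7.920 = 12.59 mg/L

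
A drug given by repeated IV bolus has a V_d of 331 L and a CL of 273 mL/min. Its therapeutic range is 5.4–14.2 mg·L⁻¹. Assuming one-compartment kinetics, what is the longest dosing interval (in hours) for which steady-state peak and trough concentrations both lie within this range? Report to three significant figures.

19.5 h

CL = 273 mL/min × 60/1000 = 16.38 L/h
k = CL / Vd = 16.38 / 331.0 = 0.04949 h⁻¹
Between IV bolus doses, concentration decays as C = C₀·e^(−kτ), so C_peak/C_trough = e^(kτ).
τ_max = ln(C_peak/C_trough) / k = ln(14.2/5.4) / 0.04949 = 0.9668 / 0.04949 = 19.54 h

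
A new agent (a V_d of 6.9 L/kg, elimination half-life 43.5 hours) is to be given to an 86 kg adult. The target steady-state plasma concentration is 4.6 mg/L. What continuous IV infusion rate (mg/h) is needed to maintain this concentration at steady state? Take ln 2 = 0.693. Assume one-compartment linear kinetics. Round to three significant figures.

Total Vd = 6.9 × 86 = 593.4 L
k = 0.693/43.5 = 0.01593 h⁻¹, so CL = k·Vd = 0.01593 × 593.4 = 9.453 L/h
Infusion rate = CL × Css = 9.453 × 4.6 = 43.48 mg/h

43.5 mg/h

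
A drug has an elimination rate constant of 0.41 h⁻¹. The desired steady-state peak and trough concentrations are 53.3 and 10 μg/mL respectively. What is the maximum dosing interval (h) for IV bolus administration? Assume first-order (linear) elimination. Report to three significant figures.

Between IV bolus doses, concentration decays as C = C₀·e^(−kτ), so C_peak/C_trough = e^(kτ).
τ_max = ln(C_peak/C_trough) / k = ln(53.3/10) / 0.4100 = 1.673 / 0.4100 = 4.080 h

4.08 h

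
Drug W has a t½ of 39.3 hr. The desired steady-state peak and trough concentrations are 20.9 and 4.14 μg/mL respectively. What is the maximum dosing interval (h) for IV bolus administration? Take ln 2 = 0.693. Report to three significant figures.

k = 0.693 / t½ = 0.693 / 39.3 = 0.01763 h⁻¹
Between IV bolus doses, concentration decays as C = C₀·e^(−kτ), so C_peak/C_trough = e^(kτ).
τ_max = ln(C_peak/C_trough) / k = ln(20.9/4.14) / 0.01763 = 1.619 / 0.01763 = 91.83 h

91.8 h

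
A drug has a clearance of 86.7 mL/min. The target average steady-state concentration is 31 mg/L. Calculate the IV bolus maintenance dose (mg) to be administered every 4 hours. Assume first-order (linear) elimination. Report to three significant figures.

Convert clearance: 86.7 mL/min × 60 min/h ÷ 1000 mL/L = 5.202 L/h
At steady state, dose per interval replaces the amount cleared in that interval: D/τ = CL·Css.
D = CL × Css × τ = 5.202 × 31 × 4 = 645.0 mg

645 mg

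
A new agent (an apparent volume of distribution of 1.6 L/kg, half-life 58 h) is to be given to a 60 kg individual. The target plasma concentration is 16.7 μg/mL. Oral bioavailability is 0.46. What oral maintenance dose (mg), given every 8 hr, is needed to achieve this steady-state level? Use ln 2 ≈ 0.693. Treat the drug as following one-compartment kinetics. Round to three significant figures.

333 mg

Vd(total) = 60 kg × 1.6 L/kg = 96.00 L
CL = 0.693 × Vd / t½ = 0.693 × 96.00 / 58 = 1.147 L/h
D = CL × Css × τ / F = 1.147 × 16.7 × 8 / 0.46 = 333.1 mg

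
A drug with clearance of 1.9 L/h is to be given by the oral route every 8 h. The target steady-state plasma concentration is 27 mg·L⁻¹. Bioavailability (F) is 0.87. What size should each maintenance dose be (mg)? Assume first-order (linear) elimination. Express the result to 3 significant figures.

472 mg

D = CL × Css × τ / F = 1.900 × 27 × 8 / 0.87 = 471.7 mg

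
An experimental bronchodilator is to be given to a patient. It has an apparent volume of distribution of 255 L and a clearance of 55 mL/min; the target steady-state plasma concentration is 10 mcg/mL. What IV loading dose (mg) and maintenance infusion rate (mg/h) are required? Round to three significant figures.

Loading dose = Vd × C = 255.0 × 10 = 2550 mg
Convert clearance: 55 mL/min × 60 min/h ÷ 1000 mL/L = 3.300 L/h
Maintenance infusion rate = CL × Css = 3.300 × 10 = 33.00 mg/h

(a) 2550 mg; (b) 33.0 mg/h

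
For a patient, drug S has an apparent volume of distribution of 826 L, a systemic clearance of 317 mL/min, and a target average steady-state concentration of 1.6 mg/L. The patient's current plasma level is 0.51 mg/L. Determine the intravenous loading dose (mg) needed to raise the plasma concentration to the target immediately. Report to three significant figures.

LD is governed by Vd — clearance does not enter the loading-dose calculation.
Concentration deficit ΔC = 1.6 − 0.51 = 1.090 mg/L
LD = Vd × ΔC = 826.0 × 1.090 = 900.3 mg

900 mg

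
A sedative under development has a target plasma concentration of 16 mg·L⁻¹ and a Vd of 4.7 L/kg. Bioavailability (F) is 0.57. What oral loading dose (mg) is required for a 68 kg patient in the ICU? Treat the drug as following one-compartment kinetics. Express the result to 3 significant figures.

8970 mg

Vd(total) = 68 kg × 4.7 L/kg = 319.6 L
LD = Vd × C / F = 319.6 × 16.00 / 0.57 = 8971 mg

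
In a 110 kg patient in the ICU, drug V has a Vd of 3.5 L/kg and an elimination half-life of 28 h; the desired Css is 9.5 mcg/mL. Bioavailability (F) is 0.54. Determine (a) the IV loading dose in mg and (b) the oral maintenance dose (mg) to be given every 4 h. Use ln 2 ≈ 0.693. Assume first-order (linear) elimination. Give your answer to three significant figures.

(a) 3660 mg; (b) 671 mg

Total Vd = 3.5 × 110 = 385.0 L
LD = Vd × C = 385.0 × 9.5 = 3658 mg
CL = 0.693 × Vd / t½ = 0.693 × 385.0 / 28 = 9.529 L/h
D = CL × Css × τ / F = 9.529 × 9.5 × 4 / 0.54 = 670.6 mg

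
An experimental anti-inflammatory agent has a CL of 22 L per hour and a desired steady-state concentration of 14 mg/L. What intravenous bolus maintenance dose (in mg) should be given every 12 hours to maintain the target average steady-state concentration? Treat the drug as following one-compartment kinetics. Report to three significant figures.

D = CL × Css × τ = 22.00 × 14 × 12 = 3696 mg

3700 mg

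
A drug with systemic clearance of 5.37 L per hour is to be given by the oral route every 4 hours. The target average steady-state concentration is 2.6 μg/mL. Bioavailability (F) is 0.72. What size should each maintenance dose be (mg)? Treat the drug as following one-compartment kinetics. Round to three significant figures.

D = CL × Css × τ / F = 5.370 × 2.6 × 4 / 0.72 = 77.57 mg

77.6 mg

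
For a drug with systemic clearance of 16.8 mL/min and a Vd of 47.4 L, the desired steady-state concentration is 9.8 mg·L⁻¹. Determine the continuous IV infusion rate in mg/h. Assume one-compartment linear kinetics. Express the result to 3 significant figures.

9.88 mg/h

CL = 16.8 mL/min × 60/1000 = 1.008 L/h
R₀ = 1.008 × 9.8 = 9.878 mg/h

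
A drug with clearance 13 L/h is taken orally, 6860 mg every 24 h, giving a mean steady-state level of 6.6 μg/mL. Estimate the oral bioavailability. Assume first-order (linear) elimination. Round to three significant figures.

0.300

F·D/τ = CL·Css at steady state → F = CL·Css·τ / D.
F = 13 × 6.6 × 24 / 6860 = 0.300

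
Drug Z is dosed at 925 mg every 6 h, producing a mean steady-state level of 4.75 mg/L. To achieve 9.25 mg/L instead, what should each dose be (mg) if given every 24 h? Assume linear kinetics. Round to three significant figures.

7210 mg

With linear kinetics, Css is proportional to dose rate (D/τ) at fixed clearance.
D₂ = D₁ × (Css,target / Css,current) × (τ₂/τ₁) = 925 × (9.25/4.75) × (24/6) = 7205 mg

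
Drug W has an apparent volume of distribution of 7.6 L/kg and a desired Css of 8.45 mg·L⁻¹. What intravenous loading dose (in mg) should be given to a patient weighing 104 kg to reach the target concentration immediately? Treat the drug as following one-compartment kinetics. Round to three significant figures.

Vd = 7.6 L/kg × 104 kg = 790.4 L
LD = Vd × C = 790.4 × 8.450 = 6679 mg

6680 mg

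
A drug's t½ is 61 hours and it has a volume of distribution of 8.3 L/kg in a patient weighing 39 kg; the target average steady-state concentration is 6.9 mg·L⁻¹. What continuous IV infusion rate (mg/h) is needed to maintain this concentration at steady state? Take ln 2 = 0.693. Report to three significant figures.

25.4 mg/h

Total Vd = 8.3 × 39 = 323.7 L
CL = ln 2 · Vd / t½ = 0.693 × 323.7 / 61 = 3.677 L/h
Infusion rate = CL × Css = 3.677 × 6.9 = 25.37 mg/h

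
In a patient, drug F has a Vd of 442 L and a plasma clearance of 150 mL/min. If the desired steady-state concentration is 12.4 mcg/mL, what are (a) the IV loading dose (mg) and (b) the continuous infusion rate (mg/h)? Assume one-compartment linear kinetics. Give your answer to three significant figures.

(a) 5480 mg; (b) 112 mg/h

Loading dose = Vd × C = 442.0 × 12.4 = 5481 mg
CL = 150 mL/min × 60/1000 = 9.000 L/h
Infusion rate = 9.000 L/h × 12.4 mg/L = 111.6 mg/h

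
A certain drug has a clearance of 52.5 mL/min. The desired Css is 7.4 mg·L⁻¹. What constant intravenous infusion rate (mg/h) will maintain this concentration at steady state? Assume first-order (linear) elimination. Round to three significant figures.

CL = 52.5 mL/min × 60/1000 = 3.150 L/h
Rate = CL × Css = 3.150 × 7.4 = 23.31 mg/h

23.3 mg/h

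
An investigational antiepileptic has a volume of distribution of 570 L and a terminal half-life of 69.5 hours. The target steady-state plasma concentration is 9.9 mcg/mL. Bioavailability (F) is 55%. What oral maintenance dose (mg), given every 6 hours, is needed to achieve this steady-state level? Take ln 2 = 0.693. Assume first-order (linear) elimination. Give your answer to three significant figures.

614 mg

k = 0.693/69.5 = 0.009971 h⁻¹, so CL = k·Vd = 0.009971 × 570.0 = 5.683 L/h
D = CL × Css × τ / F = 5.683 × 9.9 × 6 / 0.55 = 613.8 mg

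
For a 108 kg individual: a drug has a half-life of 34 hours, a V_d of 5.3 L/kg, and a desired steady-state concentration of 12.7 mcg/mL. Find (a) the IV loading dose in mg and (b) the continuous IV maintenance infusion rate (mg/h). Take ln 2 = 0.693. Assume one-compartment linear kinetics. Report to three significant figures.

(a) 7270 mg; (b) 148 mg/h

Total Vd = 5.3 × 108 = 572.4 L
LD = Vd × C = 572.4 × 12.7 = 7269 mg
CL = 0.693 × Vd / t½ = 0.693 × 572.4 / 34 = 11.67 L/h
Infusion rate = CL × Css = 11.67 × 12.7 = 148.2 mg/h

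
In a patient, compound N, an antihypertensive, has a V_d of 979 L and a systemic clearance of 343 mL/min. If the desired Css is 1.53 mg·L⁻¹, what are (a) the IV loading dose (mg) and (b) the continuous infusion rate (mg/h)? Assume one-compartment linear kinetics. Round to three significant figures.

(a) 1500 mg; (b) 31.5 mg/h

Loading: fill Vd to C_target → 979.0 L × 1.53 mg/L = 1498 mg
Convert clearance: 343 mL/min × 60 min/h ÷ 1000 mL/L = 20.58 L/h
Infusion rate = 20.58 L/h × 1.53 mg/L = 31.49 mg/h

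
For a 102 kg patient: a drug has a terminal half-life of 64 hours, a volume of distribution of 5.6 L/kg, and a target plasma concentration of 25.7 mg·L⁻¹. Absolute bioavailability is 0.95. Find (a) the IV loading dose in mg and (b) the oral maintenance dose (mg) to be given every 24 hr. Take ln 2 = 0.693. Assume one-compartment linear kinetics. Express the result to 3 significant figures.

Vd = 5.6 L/kg × 102 kg = 571.2 L
LD = Vd × C = 571.2 × 25.7 = 14680 mg
CL = 0.693 × Vd / t½ = 0.693 × 571.2 / 64 = 6.185 L/h
D = CL × Css × τ / F = 6.185 × 25.7 × 24 / 0.95 = 4016 mg

(a) 14700 mg; (b) 4020 mg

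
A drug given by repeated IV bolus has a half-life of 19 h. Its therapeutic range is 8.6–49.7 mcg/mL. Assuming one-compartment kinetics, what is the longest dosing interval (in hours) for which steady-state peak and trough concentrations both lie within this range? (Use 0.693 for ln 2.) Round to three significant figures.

k = 0.693 / t½ = 0.693 / 19 = 0.03647 h⁻¹
Between IV bolus doses, concentration decays as C = C₀·e^(−kτ), so C_peak/C_trough = e^(kτ).
τ_max = ln(C_peak/C_trough) / k = ln(49.7/8.6) / 0.03647 = 1.754 / 0.03647 = 48.09 h

48.1 h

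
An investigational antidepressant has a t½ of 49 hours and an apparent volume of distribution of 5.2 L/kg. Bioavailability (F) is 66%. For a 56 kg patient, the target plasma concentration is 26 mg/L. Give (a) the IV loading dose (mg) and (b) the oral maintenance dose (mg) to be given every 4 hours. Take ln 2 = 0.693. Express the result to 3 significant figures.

Total Vd = 5.2 × 56 = 291.2 L
LD = Vd × C = 291.2 × 26 = 7571 mg
CL = 0.693 × Vd / t½ = 0.693 × 291.2 / 49 = 4.118 L/h
D = CL × Css × τ / F = 4.118 × 26 × 4 / 0.66 = 648.9 mg

(a) 7570 mg; (b) 649 mg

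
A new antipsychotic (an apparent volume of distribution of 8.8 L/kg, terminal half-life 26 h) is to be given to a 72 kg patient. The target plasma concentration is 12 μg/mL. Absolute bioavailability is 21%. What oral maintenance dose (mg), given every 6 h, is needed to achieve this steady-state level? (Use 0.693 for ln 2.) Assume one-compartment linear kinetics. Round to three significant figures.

5790 mg

Vd = 8.8 L/kg × 72 kg = 633.6 L
CL = 0.693 × Vd / t½ = 0.693 × 633.6 / 26 = 16.89 L/h
D = CL × Css × τ / F = 16.89 × 12 × 6 / 0.21 = 5791 mg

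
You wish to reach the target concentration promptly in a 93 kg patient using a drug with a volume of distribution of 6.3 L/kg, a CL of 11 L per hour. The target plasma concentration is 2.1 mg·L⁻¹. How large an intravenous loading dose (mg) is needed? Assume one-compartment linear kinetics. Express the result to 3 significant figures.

Vd = 6.3 L/kg × 93 kg = 585.9 L
LD = Vd × C = 585.9 × 2.100 = 1230 mg

1230 mg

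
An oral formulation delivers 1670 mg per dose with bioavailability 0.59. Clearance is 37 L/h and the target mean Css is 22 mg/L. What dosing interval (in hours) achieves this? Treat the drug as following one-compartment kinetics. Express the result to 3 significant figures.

F·D/τ = CL·Css → τ = F·D / (CL·Css).
τ = 0.59 × 1670 / (37 × 22) = 1.210 h

1.21 h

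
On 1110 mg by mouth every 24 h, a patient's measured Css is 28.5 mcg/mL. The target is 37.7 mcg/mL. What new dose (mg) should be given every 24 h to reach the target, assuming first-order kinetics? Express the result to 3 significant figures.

1470 mg

For first-order elimination, Css ∝ F·D/(CL·τ); F and CL are unchanged, so Css ∝ D/τ.
D₂ = D₁ × (Css,target / Css,current) = 1110 × 37.7/28.5 = 1468 mg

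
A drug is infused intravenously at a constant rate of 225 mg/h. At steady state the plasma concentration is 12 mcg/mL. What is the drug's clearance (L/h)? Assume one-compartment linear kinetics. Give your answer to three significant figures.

18.8 L/h

At steady state, infusion rate = CL × Css, so CL = rate / Css.
CL = 225 / 12 = 18.75 L/h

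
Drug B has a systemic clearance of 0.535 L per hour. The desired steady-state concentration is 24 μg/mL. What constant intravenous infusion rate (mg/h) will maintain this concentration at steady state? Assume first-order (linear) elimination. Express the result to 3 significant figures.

12.8 mg/h

Rate = CL × Css = 0.5350 × 24 = 12.84 mg/h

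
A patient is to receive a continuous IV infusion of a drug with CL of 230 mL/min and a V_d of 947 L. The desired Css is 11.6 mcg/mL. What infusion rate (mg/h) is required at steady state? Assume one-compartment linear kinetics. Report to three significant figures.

Convert clearance: 230 mL/min × 60 min/h ÷ 1000 mL/L = 13.80 L/h
Maintenance depends on clearance, not Vd — rate in must match rate out.
Rate = CL × Css = 13.80 × 11.6 = 160.1 mg/h

160 mg/h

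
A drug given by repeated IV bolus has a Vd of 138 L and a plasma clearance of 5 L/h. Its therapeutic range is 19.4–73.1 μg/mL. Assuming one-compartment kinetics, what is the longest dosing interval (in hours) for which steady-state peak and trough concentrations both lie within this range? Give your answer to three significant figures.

k = CL / Vd = 5.000 / 138.0 = 0.03623 h⁻¹
Between IV bolus doses, concentration decays as C = C₀·e^(−kτ), so C_peak/C_trough = e^(kτ).
τ_max = ln(C_peak/C_trough) / k = ln(73.1/19.4) / 0.03623 = 1.327 / 0.03623 = 36.63 h

36.6 h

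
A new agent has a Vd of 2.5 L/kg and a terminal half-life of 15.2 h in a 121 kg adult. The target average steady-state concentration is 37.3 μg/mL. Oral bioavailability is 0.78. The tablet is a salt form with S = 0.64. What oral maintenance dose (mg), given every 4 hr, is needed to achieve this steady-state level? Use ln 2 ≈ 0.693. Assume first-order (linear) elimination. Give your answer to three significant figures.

Vd = 2.5 L/kg × 121 kg = 302.5 L
CL = ln 2 · Vd / t½ = 0.693 × 302.5 / 15.2 = 13.79 L/h
D = CL × Css × τ / F / S = 13.79 × 37.3 × 4 / 0.78 / 0.64 = 4122 mg

4120 mg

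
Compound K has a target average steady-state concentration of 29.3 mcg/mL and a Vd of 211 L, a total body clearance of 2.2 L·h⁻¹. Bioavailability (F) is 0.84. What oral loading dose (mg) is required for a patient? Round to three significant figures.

7360 mg

LD = Vd × C / F = 211.0 × 29.30 / 0.84 = 7360 mg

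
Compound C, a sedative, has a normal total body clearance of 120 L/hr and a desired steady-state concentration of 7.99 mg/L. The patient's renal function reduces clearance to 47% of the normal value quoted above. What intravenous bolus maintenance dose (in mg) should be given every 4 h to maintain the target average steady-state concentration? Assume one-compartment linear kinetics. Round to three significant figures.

1800 mg

Patient clearance = 0.47 × 120.0 = 56.40 L/h
At steady state, dose per interval replaces the amount cleared in that interval: D/τ = CL·Css.
D = CL × Css × τ = 56.40 × 7.99 × 4 = 1803 mg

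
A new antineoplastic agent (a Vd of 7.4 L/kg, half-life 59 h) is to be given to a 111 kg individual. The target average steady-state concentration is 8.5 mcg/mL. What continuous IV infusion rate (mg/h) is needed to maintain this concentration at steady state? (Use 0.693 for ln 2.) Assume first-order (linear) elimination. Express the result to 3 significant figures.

82.0 mg/h

Vd = 7.4 L/kg × 111 kg = 821.4 L
CL = 0.693 × Vd / t½ = 0.693 × 821.4 / 59 = 9.648 L/h
Infusion rate = CL × Css = 9.648 × 8.5 = 82.01 mg/h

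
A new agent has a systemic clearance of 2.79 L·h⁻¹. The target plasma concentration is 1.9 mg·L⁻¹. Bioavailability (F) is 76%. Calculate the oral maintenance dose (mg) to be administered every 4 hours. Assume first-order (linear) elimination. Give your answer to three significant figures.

27.9 mg

D = CL × Css × τ / F = 2.790 × 1.9 × 4 / 0.76 = 27.90 mg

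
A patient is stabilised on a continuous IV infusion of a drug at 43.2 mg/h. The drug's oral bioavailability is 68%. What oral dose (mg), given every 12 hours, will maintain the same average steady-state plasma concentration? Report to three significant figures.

762 mg

To maintain the same Css, the systemic dosing rate must be unchanged: F·D/τ = infusion rate.
D = rate × τ / F = 43.2 × 12 / 0.68 = 762.4 mg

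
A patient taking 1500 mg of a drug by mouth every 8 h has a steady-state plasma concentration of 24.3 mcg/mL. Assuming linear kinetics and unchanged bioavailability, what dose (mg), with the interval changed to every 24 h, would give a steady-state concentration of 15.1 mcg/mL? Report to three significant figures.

2800 mg

With linear kinetics, Css is proportional to dose rate (D/τ) at fixed clearance.
D₂ = D₁ × (Css,target / Css,current) × (τ₂/τ₁) = 1500 × (15.1/24.3) × (24/8) = 2796 mg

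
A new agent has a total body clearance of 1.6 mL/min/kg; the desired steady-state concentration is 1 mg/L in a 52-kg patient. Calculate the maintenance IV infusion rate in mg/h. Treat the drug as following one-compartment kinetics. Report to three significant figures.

4.99 mg/h

CL = 1.6 mL/min/kg × 52 kg = 83.20 mL/min = 83.20 × 60/1000 = 4.992 L/h
Infusion rate = CL · Css = 4.992 L/h × 1 mg/L = 4.992 mg/h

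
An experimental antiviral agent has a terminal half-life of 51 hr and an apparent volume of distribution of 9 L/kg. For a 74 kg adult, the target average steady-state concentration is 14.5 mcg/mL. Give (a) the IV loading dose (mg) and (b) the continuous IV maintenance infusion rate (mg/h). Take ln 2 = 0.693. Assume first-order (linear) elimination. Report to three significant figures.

Total Vd = 9 × 74 = 666.0 L
LD = Vd × C = 666.0 × 14.5 = 9657 mg
CL = 0.693 × Vd / t½ = 0.693 × 666.0 / 51 = 9.050 L/h
Infusion rate = CL × Css = 9.050 × 14.5 = 131.2 mg/h

(a) 9660 mg; (b) 131 mg/h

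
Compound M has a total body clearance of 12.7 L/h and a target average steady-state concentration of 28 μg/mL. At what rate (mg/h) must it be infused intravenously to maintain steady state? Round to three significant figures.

356 mg/h

Infusion rate = CL · Css = 12.70 L/h × 28 mg/L = 355.6 mg/h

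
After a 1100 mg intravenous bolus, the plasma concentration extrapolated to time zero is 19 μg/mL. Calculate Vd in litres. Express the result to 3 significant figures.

57.9 L

Immediately after an IV bolus, C₀ = Dose / Vd, so Vd = Dose / C₀.
Vd = 1100 / 19 = 57.89 L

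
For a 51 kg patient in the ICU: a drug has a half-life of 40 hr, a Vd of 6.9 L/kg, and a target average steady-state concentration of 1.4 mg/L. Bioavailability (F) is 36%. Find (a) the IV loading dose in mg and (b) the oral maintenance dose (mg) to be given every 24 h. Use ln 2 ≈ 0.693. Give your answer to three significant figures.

Total Vd = 6.9 × 51 = 351.9 L
LD = Vd × C = 351.9 × 1.4 = 492.7 mg
CL = 0.693 × Vd / t½ = 0.693 × 351.9 / 40 = 6.097 L/h
D = CL × Css × τ / F = 6.097 × 1.4 × 24 / 0.36 = 569.1 mg

(a) 493 mg; (b) 569 mg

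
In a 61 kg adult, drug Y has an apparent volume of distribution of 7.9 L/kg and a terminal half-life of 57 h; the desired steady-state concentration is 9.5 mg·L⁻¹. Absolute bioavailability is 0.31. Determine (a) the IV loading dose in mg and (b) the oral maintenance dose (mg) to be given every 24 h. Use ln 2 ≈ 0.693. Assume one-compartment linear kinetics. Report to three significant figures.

Vd = 7.9 L/kg × 61 kg = 481.9 L
LD = Vd × C = 481.9 × 9.5 = 4578 mg
CL = 0.693 × Vd / t½ = 0.693 × 481.9 / 57 = 5.859 L/h
D = CL × Css × τ / F = 5.859 × 9.5 × 24 / 0.31 = 4309 mg

(a) 4580 mg; (b) 4310 mg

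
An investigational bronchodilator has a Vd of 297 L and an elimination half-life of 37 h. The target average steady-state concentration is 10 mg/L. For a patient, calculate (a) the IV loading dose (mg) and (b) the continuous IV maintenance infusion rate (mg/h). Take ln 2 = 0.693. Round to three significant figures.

(a) 2970 mg; (b) 55.6 mg/h

LD = Vd × C = 297.0 × 10 = 2970 mg
CL = 0.693 × Vd / t½ = 0.693 × 297.0 / 37 = 5.563 L/h
Infusion rate = CL × Css = 5.563 × 10 = 55.63 mg/h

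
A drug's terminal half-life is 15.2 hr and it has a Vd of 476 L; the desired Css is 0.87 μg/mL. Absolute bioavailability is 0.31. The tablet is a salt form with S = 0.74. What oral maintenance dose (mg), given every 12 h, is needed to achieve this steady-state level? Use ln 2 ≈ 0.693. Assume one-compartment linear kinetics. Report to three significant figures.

k = 0.693/15.2 = 0.04559 h⁻¹, so CL = k·Vd = 0.04559 × 476.0 = 21.70 L/h
D = CL × Css × τ / F / S = 21.70 × 0.87 × 12 / 0.31 / 0.74 = 987.6 mg

988 mg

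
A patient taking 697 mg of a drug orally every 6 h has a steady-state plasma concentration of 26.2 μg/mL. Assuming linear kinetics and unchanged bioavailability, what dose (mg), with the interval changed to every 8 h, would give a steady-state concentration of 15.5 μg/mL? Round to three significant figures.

550 mg

For first-order elimination, Css ∝ F·D/(CL·τ); F and CL are unchanged, so Css ∝ D/τ.
D₂ = D₁ × (Css,target / Css,current) × (τ₂/τ₁) = 697 × (15.5/26.2) × (8/6) = 549.8 mg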